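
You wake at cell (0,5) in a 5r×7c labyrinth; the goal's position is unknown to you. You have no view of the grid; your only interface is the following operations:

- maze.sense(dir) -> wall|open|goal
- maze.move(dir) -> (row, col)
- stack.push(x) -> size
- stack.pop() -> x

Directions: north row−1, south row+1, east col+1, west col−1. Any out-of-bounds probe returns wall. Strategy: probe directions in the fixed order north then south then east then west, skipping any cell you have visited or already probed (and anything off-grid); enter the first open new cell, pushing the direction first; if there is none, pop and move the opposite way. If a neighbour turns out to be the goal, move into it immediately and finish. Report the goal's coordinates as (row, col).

I call maze.sense(dir='south'), — result: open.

Calling stack.push(x='south'), giving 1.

Next I call maze.move(dir='south'), giving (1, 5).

I call maze.sense(dir='south'), which returns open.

I try stack.push(x='south'), → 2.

Calling maze.move(dir='south'), and see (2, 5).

I invoke maze.sense(dir='south'), → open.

I run stack.push(x='south'), — result: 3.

Now I run maze.move(dir='south'), : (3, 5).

Next I call maze.sense(dir='south'), → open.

Now I run stack.push(x='south'), yielding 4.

I use maze.move(dir='south'), : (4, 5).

Using maze.sense(dir='east'), : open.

I run stack.push(x='east'), — result: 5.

I invoke maze.move(dir='east'), : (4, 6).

I invoke maze.sense(dir='north'), and get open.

Invoking stack.push(x='north'), which returns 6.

Invoking maze.move(dir='north'), → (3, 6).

I use maze.sense(dir='north'), yielding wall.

I use stack.pop, which returns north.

Then maze.move(dir='south'), and get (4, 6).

I try stack.pop, — result: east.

I call maze.move(dir='west'), : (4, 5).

I call maze.sense(dir='west'), → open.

Using stack.push(x='west'), and get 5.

I run maze.move(dir='west'), and see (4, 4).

Using maze.sense(dir='north'), and get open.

I try stack.push(x='north'), : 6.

I invoke maze.move(dir='north'), which returns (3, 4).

Then maze.sense(dir='north'), and see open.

Now I run stack.push(x='north'), which returns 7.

I run maze.move(dir='north'), → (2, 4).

Calling maze.sense(dir='north'), and see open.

Next I call stack.push(x='north'), — result: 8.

I try maze.move(dir='north'), : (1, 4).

Using maze.sense(dir='north'), — result: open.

Invoking stack.push(x='north'), : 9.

Next I call maze.move(dir='north'), : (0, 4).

I run maze.sense(dir='west'), which returns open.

I try stack.push(x='west'), giving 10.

I try maze.move(dir='west'), and get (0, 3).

Then maze.sense(dir='south'), yielding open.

Invoking stack.push(x='south'), → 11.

Next I call maze.move(dir='south'), yielding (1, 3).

Now I run maze.sense(dir='south'), : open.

I call stack.push(x='south'), which returns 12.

Next I call maze.move(dir='south'), : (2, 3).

Next I call maze.sense(dir='south'), and get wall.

Then maze.sense(dir='west'), yielding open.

I use stack.push(x='west'), and observe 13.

I run maze.move(dir='west'), and see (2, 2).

Calling maze.sense(dir='north'), and observe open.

Then stack.push(x='north'), and get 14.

I use maze.move(dir='north'), and see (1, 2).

Using maze.sense(dir='north'), → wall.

I run maze.sense(dir='west'), giving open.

Then stack.push(x='west'), which returns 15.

I call maze.move(dir='west'), → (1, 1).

I run maze.sense(dir='north'), and observe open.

I invoke stack.push(x='north'), : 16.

I run maze.move(dir='north'), and see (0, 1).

Next I call maze.sense(dir='west'), and observe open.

Using stack.push(x='west'), → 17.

Now I run maze.move(dir='west'), and see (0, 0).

I invoke maze.sense(dir='south'), yielding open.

Calling stack.push(x='south'), and observe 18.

I invoke maze.move(dir='south'), → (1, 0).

I run maze.sense(dir='south'), : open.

Next I call stack.push(x='south'), and see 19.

I call maze.move(dir='south'), → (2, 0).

Calling maze.sense(dir='south'), which returns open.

Calling stack.push(x='south'), yielding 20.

Invoking maze.move(dir='south'), : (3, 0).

I call maze.sense(dir='south'), → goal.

Invoking maze.move(dir='south'), and get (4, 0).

Answer: (4, 0)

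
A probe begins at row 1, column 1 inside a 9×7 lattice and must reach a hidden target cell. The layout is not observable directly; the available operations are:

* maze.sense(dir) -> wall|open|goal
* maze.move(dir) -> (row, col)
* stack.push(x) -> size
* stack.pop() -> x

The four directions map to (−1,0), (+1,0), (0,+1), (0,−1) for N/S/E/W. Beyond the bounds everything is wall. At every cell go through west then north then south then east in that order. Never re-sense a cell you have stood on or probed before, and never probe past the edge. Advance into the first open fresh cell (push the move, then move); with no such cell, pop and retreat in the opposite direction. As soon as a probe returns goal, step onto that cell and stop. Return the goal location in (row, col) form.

→ maze.sense(dir=west)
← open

→ stack.push(x=west)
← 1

→ maze.move(dir=west)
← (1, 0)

→ maze.sense(dir=north)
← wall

→ maze.sense(dir=south)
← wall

→ stack.pop()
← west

→ maze.move(dir=east)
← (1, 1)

→ maze.sense(dir=north)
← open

→ stack.push(x=north)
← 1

→ maze.move(dir=north)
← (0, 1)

→ maze.sense(dir=east)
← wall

→ stack.pop()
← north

→ maze.move(dir=south)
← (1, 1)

→ maze.sense(dir=south)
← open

→ stack.push(x=south)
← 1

→ maze.move(dir=south)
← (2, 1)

→ maze.sense(dir=south)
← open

→ stack.push(x=south)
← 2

→ maze.move(dir=south)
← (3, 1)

→ maze.sense(dir=west)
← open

→ stack.push(x=west)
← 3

→ maze.move(dir=west)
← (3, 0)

→ maze.sense(dir=south)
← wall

→ stack.pop()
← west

→ maze.move(dir=east)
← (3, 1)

→ maze.sense(dir=south)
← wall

→ maze.sense(dir=east)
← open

→ stack.push(x=east)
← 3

→ maze.move(dir=east)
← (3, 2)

→ maze.sense(dir=north)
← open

→ stack.push(x=north)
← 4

→ maze.move(dir=north)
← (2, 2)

→ maze.sense(dir=north)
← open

→ stack.push(x=north)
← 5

→ maze.move(dir=north)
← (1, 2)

→ maze.sense(dir=east)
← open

→ stack.push(x=east)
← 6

→ maze.move(dir=east)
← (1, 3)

→ maze.sense(dir=north)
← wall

→ maze.sense(dir=south)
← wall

→ maze.sense(dir=east)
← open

→ stack.push(x=east)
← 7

→ maze.move(dir=east)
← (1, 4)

→ maze.sense(dir=north)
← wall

→ maze.sense(dir=south)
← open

→ stack.push(x=south)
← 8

→ maze.move(dir=south)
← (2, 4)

→ maze.sense(dir=south)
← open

→ stack.push(x=south)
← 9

→ maze.move(dir=south)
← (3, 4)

→ maze.sense(dir=west)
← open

→ stack.push(x=west)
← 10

→ maze.move(dir=west)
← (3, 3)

→ maze.sense(dir=south)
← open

→ stack.push(x=south)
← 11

→ maze.move(dir=south)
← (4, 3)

→ maze.sense(dir=west)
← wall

→ maze.sense(dir=south)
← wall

→ maze.sense(dir=east)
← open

→ stack.push(x=east)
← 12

→ maze.move(dir=east)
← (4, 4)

→ maze.sense(dir=south)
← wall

→ maze.sense(dir=east)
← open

→ stack.push(x=east)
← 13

→ maze.move(dir=east)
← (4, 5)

→ maze.sense(dir=north)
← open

→ stack.push(x=north)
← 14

→ maze.move(dir=north)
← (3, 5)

→ maze.sense(dir=north)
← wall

→ maze.sense(dir=east)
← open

→ stack.push(x=east)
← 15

→ maze.move(dir=east)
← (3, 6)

→ maze.sense(dir=north)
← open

→ stack.push(x=north)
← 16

→ maze.move(dir=north)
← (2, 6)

→ maze.sense(dir=north)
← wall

→ stack.pop()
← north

→ maze.move(dir=south)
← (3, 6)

→ maze.sense(dir=south)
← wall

→ stack.pop()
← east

→ maze.move(dir=west)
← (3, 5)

→ stack.pop()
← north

→ maze.move(dir=south)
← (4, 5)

→ maze.sense(dir=south)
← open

→ stack.push(x=south)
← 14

→ maze.move(dir=south)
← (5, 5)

→ maze.sense(dir=south)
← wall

→ maze.sense(dir=east)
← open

→ stack.push(x=east)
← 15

→ maze.move(dir=east)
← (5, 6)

→ maze.sense(dir=south)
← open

→ stack.push(x=south)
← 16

→ maze.move(dir=south)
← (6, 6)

→ maze.sense(dir=south)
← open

→ stack.push(x=south)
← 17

→ maze.move(dir=south)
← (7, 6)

→ maze.sense(dir=west)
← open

→ stack.push(x=west)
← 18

→ maze.move(dir=west)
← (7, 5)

→ maze.sense(dir=west)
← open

→ stack.push(x=west)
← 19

→ maze.move(dir=west)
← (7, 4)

→ maze.sense(dir=west)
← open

→ stack.push(x=west)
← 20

→ maze.move(dir=west)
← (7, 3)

→ maze.sense(dir=west)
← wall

→ maze.sense(dir=north)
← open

→ stack.push(x=north)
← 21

→ maze.move(dir=north)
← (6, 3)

→ maze.sense(dir=west)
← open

→ stack.push(x=west)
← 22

→ maze.move(dir=west)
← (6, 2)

→ maze.sense(dir=west)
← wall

→ maze.sense(dir=north)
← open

→ stack.push(x=north)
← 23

→ maze.move(dir=north)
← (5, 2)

→ maze.sense(dir=west)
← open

→ stack.push(x=west)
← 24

→ maze.move(dir=west)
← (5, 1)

→ maze.sense(dir=west)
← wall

→ stack.pop()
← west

→ maze.move(dir=east)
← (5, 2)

→ stack.pop()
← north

→ maze.move(dir=south)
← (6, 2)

→ stack.pop()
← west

→ maze.move(dir=east)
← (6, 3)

→ maze.sense(dir=east)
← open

→ stack.push(x=east)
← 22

→ maze.move(dir=east)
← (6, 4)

→ stack.pop()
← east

→ maze.move(dir=west)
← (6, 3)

→ stack.pop()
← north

→ maze.move(dir=south)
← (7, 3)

→ maze.sense(dir=south)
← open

→ stack.push(x=south)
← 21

→ maze.move(dir=south)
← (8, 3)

→ maze.sense(dir=west)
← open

→ stack.push(x=west)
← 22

→ maze.move(dir=west)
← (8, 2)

→ maze.sense(dir=west)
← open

→ stack.push(x=west)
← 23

→ maze.move(dir=west)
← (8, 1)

→ maze.sense(dir=west)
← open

→ stack.push(x=west)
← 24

→ maze.move(dir=west)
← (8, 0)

→ maze.sense(dir=north)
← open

→ stack.push(x=north)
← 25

→ maze.move(dir=north)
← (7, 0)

→ maze.sense(dir=north)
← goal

→ maze.move(dir=north)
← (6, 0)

Answer: (6, 0)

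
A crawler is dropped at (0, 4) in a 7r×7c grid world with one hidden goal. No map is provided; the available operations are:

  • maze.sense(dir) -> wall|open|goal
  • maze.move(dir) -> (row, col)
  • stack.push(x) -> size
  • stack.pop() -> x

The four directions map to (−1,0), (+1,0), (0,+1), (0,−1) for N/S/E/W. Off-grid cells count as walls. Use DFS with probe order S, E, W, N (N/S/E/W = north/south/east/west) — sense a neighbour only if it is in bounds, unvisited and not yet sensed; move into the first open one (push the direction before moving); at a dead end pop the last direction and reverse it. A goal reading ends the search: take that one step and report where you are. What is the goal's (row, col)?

[in] maze.sense south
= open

[in] stack.push south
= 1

[in] maze.move south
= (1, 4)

[in] maze.sense south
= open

[in] stack.push south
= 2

[in] maze.move south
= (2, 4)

[in] maze.sense south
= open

[in] stack.push south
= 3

[in] maze.move south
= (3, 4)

[in] maze.sense south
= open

[in] stack.push south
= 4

[in] maze.move south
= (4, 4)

[in] maze.sense south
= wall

[in] maze.sense east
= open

[in] stack.push east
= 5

[in] maze.move east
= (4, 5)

[in] maze.sense south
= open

[in] stack.push south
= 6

[in] maze.move south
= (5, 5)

[in] maze.sense south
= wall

[in] maze.sense east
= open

[in] stack.push east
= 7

[in] maze.move east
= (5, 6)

[in] maze.sense south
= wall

[in] maze.sense north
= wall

[in] stack.pop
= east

[in] maze.move west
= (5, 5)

[in] stack.pop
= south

[in] maze.move north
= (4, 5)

[in] maze.sense north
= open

[in] stack.push north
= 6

[in] maze.move north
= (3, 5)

[in] maze.sense east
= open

[in] stack.push east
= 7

[in] maze.move east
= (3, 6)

[in] maze.sense north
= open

[in] stack.push north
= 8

[in] maze.move north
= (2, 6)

[in] maze.sense west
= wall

[in] maze.sense north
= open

[in] stack.push north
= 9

[in] maze.move north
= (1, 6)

[in] maze.sense west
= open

[in] stack.push west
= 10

[in] maze.move west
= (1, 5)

[in] maze.sense north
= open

[in] stack.push north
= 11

[in] maze.move north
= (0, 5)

[in] maze.sense east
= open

[in] stack.push east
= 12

[in] maze.move east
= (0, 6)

[in] stack.pop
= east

[in] maze.move west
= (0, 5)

[in] stack.pop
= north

[in] maze.move south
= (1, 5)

[in] stack.pop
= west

[in] maze.move east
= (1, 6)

[in] stack.pop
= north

[in] maze.move south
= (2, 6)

[in] stack.pop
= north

[in] maze.move south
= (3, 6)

[in] stack.pop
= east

[in] maze.move west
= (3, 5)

[in] stack.pop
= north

[in] maze.move south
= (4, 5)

[in] stack.pop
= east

[in] maze.move west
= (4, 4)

[in] maze.sense west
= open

[in] stack.push west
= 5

[in] maze.move west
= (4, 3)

[in] maze.sense south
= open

[in] stack.push south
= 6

[in] maze.move south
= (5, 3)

[in] maze.sense south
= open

[in] stack.push south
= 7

[in] maze.move south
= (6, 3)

[in] maze.sense east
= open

[in] stack.push east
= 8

[in] maze.move east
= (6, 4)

[in] stack.pop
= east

[in] maze.move west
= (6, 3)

[in] maze.sense west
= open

[in] stack.push west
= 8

[in] maze.move west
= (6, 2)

[in] maze.sense west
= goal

[in] maze.move west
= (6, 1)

Answer: (6, 1)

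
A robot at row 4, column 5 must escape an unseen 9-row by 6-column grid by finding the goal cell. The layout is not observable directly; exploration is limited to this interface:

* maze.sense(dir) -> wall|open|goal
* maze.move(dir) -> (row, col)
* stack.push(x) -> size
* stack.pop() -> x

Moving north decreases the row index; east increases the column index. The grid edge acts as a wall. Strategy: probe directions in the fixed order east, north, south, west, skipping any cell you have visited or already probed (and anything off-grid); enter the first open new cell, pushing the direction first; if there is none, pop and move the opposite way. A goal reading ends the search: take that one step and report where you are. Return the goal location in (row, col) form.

==> maze.sense(dir: north)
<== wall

==> maze.sense(dir: south)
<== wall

==> maze.sense(dir: west)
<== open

==> stack.push(x: west)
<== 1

==> maze.move(dir: west)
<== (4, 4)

==> maze.sense(dir: north)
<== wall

==> maze.sense(dir: south)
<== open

==> stack.push(x: south)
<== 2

==> maze.move(dir: south)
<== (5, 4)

==> maze.sense(dir: south)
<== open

==> stack.push(x: south)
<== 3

==> maze.move(dir: south)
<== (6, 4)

==> maze.sense(dir: east)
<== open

==> stack.push(x: east)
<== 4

==> maze.move(dir: east)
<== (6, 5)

==> maze.sense(dir: south)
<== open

==> stack.push(x: south)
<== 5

==> maze.move(dir: south)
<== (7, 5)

==> maze.sense(dir: south)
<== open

==> stack.push(x: south)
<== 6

==> maze.move(dir: south)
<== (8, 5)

==> maze.sense(dir: west)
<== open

==> stack.push(x: west)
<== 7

==> maze.move(dir: west)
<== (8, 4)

==> maze.sense(dir: north)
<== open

==> stack.push(x: north)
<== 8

==> maze.move(dir: north)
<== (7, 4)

==> maze.sense(dir: west)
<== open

==> stack.push(x: west)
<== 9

==> maze.move(dir: west)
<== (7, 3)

==> maze.sense(dir: north)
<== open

==> stack.push(x: north)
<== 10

==> maze.move(dir: north)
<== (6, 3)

==> maze.sense(dir: north)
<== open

==> stack.push(x: north)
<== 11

==> maze.move(dir: north)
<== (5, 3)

==> maze.sense(dir: north)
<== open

==> stack.push(x: north)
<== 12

==> maze.move(dir: north)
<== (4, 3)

==> maze.sense(dir: north)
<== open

==> stack.push(x: north)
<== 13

==> maze.move(dir: north)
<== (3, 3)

==> maze.sense(dir: north)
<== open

==> stack.push(x: north)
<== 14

==> maze.move(dir: north)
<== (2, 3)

==> maze.sense(dir: east)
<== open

==> stack.push(x: east)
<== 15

==> maze.move(dir: east)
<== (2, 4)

==> maze.sense(dir: east)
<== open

==> stack.push(x: east)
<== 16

==> maze.move(dir: east)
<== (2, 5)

==> maze.sense(dir: north)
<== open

==> stack.push(x: north)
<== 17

==> maze.move(dir: north)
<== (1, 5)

==> maze.sense(dir: north)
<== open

==> stack.push(x: north)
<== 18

==> maze.move(dir: north)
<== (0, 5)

==> maze.sense(dir: west)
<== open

==> stack.push(x: west)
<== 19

==> maze.move(dir: west)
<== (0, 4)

==> maze.sense(dir: south)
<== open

==> stack.push(x: south)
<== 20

==> maze.move(dir: south)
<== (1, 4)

==> maze.sense(dir: west)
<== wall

==> stack.pop()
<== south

==> maze.move(dir: north)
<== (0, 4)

==> maze.sense(dir: west)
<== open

==> stack.push(x: west)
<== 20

==> maze.move(dir: west)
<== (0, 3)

==> maze.sense(dir: west)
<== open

==> stack.push(x: west)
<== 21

==> maze.move(dir: west)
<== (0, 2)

==> maze.sense(dir: south)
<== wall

==> maze.sense(dir: west)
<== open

==> stack.push(x: west)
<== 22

==> maze.move(dir: west)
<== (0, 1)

==> maze.sense(dir: south)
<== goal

==> maze.move(dir: south)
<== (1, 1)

Answer: (1, 1)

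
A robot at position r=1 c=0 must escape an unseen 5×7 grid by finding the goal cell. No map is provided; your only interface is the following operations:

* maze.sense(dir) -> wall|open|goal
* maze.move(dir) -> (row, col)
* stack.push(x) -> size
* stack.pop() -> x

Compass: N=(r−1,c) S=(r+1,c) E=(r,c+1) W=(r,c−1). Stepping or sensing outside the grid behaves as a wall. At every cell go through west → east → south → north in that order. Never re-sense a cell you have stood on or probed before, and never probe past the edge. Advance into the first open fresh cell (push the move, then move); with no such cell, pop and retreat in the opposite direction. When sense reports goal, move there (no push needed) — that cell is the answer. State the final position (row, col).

% sense dir=east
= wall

% sense dir=south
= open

% push x=south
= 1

% move dir=south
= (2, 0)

% sense dir=east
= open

% push x=east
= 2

% move dir=east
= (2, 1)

% sense dir=east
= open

% push x=east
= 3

% move dir=east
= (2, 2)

% sense dir=east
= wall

% sense dir=south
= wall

% sense dir=north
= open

% push x=north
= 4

% move dir=north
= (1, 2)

% sense dir=east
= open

% push x=east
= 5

% move dir=east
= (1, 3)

% sense dir=east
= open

% push x=east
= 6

% move dir=east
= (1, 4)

% sense dir=east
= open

% push x=east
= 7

% move dir=east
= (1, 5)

% sense dir=east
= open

% push x=east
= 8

% move dir=east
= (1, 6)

% sense dir=south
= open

% push x=south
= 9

% move dir=south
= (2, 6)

% sense dir=west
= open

% push x=west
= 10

% move dir=west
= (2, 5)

% sense dir=west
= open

% push x=west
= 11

% move dir=west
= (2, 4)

% sense dir=south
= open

% push x=south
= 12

% move dir=south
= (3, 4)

% sense dir=west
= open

% push x=west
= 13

% move dir=west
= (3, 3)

% sense dir=south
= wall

% pop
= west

% move dir=east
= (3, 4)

% sense dir=east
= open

% push x=east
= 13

% move dir=east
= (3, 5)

% sense dir=east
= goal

% move dir=east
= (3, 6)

Answer: (3, 6)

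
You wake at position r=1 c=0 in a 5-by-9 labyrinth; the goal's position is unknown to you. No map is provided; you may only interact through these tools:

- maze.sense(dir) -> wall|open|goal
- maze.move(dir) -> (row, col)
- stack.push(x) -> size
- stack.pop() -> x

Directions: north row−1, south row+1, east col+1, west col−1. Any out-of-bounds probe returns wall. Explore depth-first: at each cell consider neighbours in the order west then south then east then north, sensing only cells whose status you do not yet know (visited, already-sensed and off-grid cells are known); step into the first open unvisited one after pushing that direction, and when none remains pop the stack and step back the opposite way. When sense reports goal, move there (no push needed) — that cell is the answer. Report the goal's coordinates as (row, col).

Using maze.sense using dir=south, and see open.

Then stack.push using x=south, which returns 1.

Calling maze.move using dir=south, which returns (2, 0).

I run maze.sense using dir=south, and see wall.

Now I run maze.sense using dir=east, and observe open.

I try stack.push using x=east, and see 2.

Invoking maze.move using dir=east, → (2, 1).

Calling maze.sense using dir=south, → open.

I run stack.push using x=south, and see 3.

I try maze.move using dir=south, and observe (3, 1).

Next I call maze.sense using dir=south, yielding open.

Now I run stack.push using x=south, → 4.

Invoking maze.move using dir=south, and see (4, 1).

Then maze.sense using dir=west, giving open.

Invoking stack.push using x=west, → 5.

I invoke maze.move using dir=west, and see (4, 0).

I invoke stack.pop(), — result: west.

Invoking maze.move using dir=east, yielding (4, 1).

I call maze.sense using dir=east, yielding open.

Using stack.push using x=east, → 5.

Now I run maze.move using dir=east, → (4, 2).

Using maze.sense using dir=east, — result: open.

Now I run stack.push using x=east, yielding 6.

I call maze.move using dir=east, — result: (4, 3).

Now I run maze.sense using dir=east, — result: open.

Next I call stack.push using x=east, — result: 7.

I invoke maze.move using dir=east, : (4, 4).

I call maze.sense using dir=east, and observe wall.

Then maze.sense using dir=north, which returns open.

I use stack.push using x=north, and get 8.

I call maze.move using dir=north, and see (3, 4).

I use maze.sense using dir=west, : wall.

Then maze.sense using dir=east, : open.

I call stack.push using x=east, yielding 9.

I try maze.move using dir=east, and see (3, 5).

Invoking maze.sense using dir=east, → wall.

I call maze.sense using dir=north, giving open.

I use stack.push using x=north, which returns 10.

Using maze.move using dir=north, → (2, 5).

I call maze.sense using dir=west, which returns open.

Invoking stack.push using x=west, : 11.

Invoking maze.move using dir=west, which returns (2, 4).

I use maze.sense using dir=west, → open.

I try stack.push using x=west, giving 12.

I try maze.move using dir=west, and see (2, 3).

I try maze.sense using dir=west, which returns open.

Calling stack.push using x=west, giving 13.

I try maze.move using dir=west, → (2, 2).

I invoke maze.sense using dir=south, yielding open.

Invoking stack.push using x=south, and get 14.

Using maze.move using dir=south, and observe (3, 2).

Then stack.pop(), and observe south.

I run maze.move using dir=north, : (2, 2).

I run maze.sense using dir=north, : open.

Now I run stack.push using x=north, — result: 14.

Calling maze.move using dir=north, and observe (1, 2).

I invoke maze.sense using dir=west, : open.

I use stack.push using x=west, which returns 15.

I try maze.move using dir=west, → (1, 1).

Invoking maze.sense using dir=north, → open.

Invoking stack.push using x=north, → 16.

Invoking maze.move using dir=north, and get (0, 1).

Now I run maze.sense using dir=west, : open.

I run stack.push using x=west, yielding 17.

I run maze.move using dir=west, and see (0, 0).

Now I run stack.pop, and observe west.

Using maze.move using dir=east, which returns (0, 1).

I try maze.sense using dir=east, : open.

I run stack.push using x=east, yielding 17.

Invoking maze.move using dir=east, which returns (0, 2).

Next I call maze.sense using dir=east, — result: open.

Now I run stack.push using x=east, and get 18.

Using maze.move using dir=east, → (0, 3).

I call maze.sense using dir=south, → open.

Invoking stack.push using x=south, and get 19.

I try maze.move using dir=south, and get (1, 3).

Now I run maze.sense using dir=east, : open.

I use stack.push using x=east, and get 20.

I call maze.move using dir=east, → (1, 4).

Using maze.sense using dir=east, yielding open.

Now I run stack.push using x=east, and observe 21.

I use maze.move using dir=east, and observe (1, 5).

I try maze.sense using dir=east, yielding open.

Calling stack.push using x=east, — result: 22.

I invoke maze.move using dir=east, and get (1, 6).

Now I run maze.sense using dir=south, and observe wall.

Invoking maze.sense using dir=east, and see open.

I run stack.push using x=east, giving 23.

Next I call maze.move using dir=east, → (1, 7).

Calling maze.sense using dir=south, : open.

Using stack.push using x=south, and see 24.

Next I call maze.move using dir=south, : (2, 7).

I invoke maze.sense using dir=south, → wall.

I use maze.sense using dir=east, giving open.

I try stack.push using x=east, : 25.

I run maze.move using dir=east, yielding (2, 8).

Then maze.sense using dir=south, and see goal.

Now I run maze.move using dir=south, and see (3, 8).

Answer: (3, 8)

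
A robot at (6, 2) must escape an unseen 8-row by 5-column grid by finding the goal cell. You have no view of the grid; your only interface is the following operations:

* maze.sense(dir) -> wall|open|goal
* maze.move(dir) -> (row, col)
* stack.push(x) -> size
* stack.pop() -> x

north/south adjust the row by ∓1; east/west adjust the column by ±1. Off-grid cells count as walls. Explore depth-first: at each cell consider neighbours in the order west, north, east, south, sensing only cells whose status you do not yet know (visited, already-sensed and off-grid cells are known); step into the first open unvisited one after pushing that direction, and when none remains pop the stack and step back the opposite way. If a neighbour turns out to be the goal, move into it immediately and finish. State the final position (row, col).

→ maze.sense(west)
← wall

→ maze.sense(north)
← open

→ stack.push(north)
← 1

→ maze.move(north)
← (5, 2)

→ maze.sense(west)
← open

→ stack.push(west)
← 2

→ maze.move(west)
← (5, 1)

→ maze.sense(west)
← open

→ stack.push(west)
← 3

→ maze.move(west)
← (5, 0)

→ maze.sense(north)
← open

→ stack.push(north)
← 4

→ maze.move(north)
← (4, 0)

→ maze.sense(north)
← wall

→ maze.sense(east)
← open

→ stack.push(east)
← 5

→ maze.move(east)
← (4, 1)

→ maze.sense(north)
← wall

→ maze.sense(east)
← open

→ stack.push(east)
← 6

→ maze.move(east)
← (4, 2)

→ maze.sense(north)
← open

→ stack.push(north)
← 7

→ maze.move(north)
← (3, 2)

→ maze.sense(north)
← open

→ stack.push(north)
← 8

→ maze.move(north)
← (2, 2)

→ maze.sense(west)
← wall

→ maze.sense(north)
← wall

→ maze.sense(east)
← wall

→ stack.pop()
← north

→ maze.move(south)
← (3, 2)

→ maze.sense(east)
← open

→ stack.push(east)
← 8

→ maze.move(east)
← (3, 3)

→ maze.sense(east)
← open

→ stack.push(east)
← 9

→ maze.move(east)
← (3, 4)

→ maze.sense(north)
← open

→ stack.push(north)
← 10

→ maze.move(north)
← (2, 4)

→ maze.sense(north)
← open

→ stack.push(north)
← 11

→ maze.move(north)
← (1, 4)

→ maze.sense(west)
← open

→ stack.push(west)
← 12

→ maze.move(west)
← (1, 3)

→ maze.sense(north)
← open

→ stack.push(north)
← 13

→ maze.move(north)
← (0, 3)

→ maze.sense(west)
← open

→ stack.push(west)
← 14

→ maze.move(west)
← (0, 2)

→ maze.sense(west)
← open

→ stack.push(west)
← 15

→ maze.move(west)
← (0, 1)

→ maze.sense(west)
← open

→ stack.push(west)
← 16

→ maze.move(west)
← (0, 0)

→ maze.sense(south)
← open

→ stack.push(south)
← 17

→ maze.move(south)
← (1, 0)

→ maze.sense(east)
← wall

→ maze.sense(south)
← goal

→ maze.move(south)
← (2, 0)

Answer: (2, 0)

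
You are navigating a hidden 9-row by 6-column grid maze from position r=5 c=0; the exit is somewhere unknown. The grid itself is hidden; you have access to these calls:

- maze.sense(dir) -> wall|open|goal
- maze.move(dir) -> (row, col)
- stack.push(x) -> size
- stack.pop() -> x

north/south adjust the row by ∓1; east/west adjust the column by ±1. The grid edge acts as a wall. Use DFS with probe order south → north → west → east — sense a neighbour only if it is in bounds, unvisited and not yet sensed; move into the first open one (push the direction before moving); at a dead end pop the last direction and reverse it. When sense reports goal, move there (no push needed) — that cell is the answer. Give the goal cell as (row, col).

$ sense dir=south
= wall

$ sense dir=north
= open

$ push x=north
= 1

$ move dir=north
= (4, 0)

$ sense dir=north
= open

$ push x=north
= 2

$ move dir=north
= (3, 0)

$ sense dir=north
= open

$ push x=north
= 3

$ move dir=north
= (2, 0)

$ sense dir=north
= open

$ push x=north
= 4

$ move dir=north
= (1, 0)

$ sense dir=north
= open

$ push x=north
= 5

$ move dir=north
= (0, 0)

$ sense dir=east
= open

$ push x=east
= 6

$ move dir=east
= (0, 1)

$ sense dir=south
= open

$ push x=south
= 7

$ move dir=south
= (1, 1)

$ sense dir=south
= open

$ push x=south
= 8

$ move dir=south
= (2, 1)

$ sense dir=south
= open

$ push x=south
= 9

$ move dir=south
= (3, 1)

$ sense dir=south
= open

$ push x=south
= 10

$ move dir=south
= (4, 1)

$ sense dir=south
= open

$ push x=south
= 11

$ move dir=south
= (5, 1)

$ sense dir=south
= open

$ push x=south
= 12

$ move dir=south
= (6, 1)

$ sense dir=south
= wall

$ sense dir=east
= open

$ push x=east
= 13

$ move dir=east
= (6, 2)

$ sense dir=south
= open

$ push x=south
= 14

$ move dir=south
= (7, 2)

$ sense dir=south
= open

$ push x=south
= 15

$ move dir=south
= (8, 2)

$ sense dir=west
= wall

$ sense dir=east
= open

$ push x=east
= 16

$ move dir=east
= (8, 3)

$ sense dir=north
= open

$ push x=north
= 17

$ move dir=north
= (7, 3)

$ sense dir=north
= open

$ push x=north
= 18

$ move dir=north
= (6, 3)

$ sense dir=north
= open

$ push x=north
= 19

$ move dir=north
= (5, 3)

$ sense dir=north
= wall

$ sense dir=west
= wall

$ sense dir=east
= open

$ push x=east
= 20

$ move dir=east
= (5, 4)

$ sense dir=south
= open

$ push x=south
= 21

$ move dir=south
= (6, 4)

$ sense dir=south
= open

$ push x=south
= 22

$ move dir=south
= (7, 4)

$ sense dir=south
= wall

$ sense dir=east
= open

$ push x=east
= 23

$ move dir=east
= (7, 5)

$ sense dir=south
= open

$ push x=south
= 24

$ move dir=south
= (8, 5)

$ pop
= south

$ move dir=north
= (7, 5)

$ sense dir=north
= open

$ push x=north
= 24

$ move dir=north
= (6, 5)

$ sense dir=north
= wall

$ pop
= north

$ move dir=south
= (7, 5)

$ pop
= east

$ move dir=west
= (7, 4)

$ pop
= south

$ move dir=north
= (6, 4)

$ pop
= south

$ move dir=north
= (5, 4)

$ sense dir=north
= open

$ push x=north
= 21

$ move dir=north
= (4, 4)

$ sense dir=north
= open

$ push x=north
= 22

$ move dir=north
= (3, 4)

$ sense dir=north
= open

$ push x=north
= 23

$ move dir=north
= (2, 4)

$ sense dir=north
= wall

$ sense dir=west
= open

$ push x=west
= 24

$ move dir=west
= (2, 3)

$ sense dir=south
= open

$ push x=south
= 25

$ move dir=south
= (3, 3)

$ sense dir=west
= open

$ push x=west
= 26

$ move dir=west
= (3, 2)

$ sense dir=south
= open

$ push x=south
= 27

$ move dir=south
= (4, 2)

$ pop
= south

$ move dir=north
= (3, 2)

$ sense dir=north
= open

$ push x=north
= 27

$ move dir=north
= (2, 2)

$ sense dir=north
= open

$ push x=north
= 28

$ move dir=north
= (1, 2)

$ sense dir=north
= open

$ push x=north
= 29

$ move dir=north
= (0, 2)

$ sense dir=east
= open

$ push x=east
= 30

$ move dir=east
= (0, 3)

$ sense dir=south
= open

$ push x=south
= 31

$ move dir=south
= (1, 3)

$ pop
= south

$ move dir=north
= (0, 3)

$ sense dir=east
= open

$ push x=east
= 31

$ move dir=east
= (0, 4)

$ sense dir=east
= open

$ push x=east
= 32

$ move dir=east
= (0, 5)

$ sense dir=south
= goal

$ move dir=south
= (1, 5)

Answer: (1, 5)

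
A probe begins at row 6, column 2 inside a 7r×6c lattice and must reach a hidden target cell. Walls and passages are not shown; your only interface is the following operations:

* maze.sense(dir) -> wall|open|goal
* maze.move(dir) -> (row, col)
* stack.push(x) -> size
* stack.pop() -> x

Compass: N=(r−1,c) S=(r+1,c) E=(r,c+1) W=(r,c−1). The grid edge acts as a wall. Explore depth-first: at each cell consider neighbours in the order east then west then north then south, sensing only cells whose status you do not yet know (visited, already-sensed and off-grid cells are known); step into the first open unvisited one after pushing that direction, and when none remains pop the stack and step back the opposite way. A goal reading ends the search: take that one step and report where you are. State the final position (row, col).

% maze.sense dir=east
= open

% stack.push x=east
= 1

% maze.move dir=east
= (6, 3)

% maze.sense dir=east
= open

% stack.push x=east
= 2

% maze.move dir=east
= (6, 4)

% maze.sense dir=east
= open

% stack.push x=east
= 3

% maze.move dir=east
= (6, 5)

% maze.sense dir=north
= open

% stack.push x=north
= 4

% maze.move dir=north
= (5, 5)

% maze.sense dir=west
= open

% stack.push x=west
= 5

% maze.move dir=west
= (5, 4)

% maze.sense dir=west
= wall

% maze.sense dir=north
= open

% stack.push x=north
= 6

% maze.move dir=north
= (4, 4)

% maze.sense dir=east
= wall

% maze.sense dir=west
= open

% stack.push x=west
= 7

% maze.move dir=west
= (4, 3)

% maze.sense dir=west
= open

% stack.push x=west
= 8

% maze.move dir=west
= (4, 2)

% maze.sense dir=west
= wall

% maze.sense dir=north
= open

% stack.push x=north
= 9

% maze.move dir=north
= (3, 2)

% maze.sense dir=east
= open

% stack.push x=east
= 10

% maze.move dir=east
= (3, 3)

% maze.sense dir=east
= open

% stack.push x=east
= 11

% maze.move dir=east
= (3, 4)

% maze.sense dir=east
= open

% stack.push x=east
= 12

% maze.move dir=east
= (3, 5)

% maze.sense dir=north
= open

% stack.push x=north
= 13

% maze.move dir=north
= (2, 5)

% maze.sense dir=west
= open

% stack.push x=west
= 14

% maze.move dir=west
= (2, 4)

% maze.sense dir=west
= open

% stack.push x=west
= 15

% maze.move dir=west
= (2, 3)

% maze.sense dir=west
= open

% stack.push x=west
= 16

% maze.move dir=west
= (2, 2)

% maze.sense dir=west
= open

% stack.push x=west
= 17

% maze.move dir=west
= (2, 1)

% maze.sense dir=west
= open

% stack.push x=west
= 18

% maze.move dir=west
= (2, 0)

% maze.sense dir=north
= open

% stack.push x=north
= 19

% maze.move dir=north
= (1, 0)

% maze.sense dir=east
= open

% stack.push x=east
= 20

% maze.move dir=east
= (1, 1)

% maze.sense dir=east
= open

% stack.push x=east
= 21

% maze.move dir=east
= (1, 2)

% maze.sense dir=east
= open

% stack.push x=east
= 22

% maze.move dir=east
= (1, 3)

% maze.sense dir=east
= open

% stack.push x=east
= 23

% maze.move dir=east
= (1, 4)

% maze.sense dir=east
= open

% stack.push x=east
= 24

% maze.move dir=east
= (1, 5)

% maze.sense dir=north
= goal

% maze.move dir=north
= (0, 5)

Answer: (0, 5)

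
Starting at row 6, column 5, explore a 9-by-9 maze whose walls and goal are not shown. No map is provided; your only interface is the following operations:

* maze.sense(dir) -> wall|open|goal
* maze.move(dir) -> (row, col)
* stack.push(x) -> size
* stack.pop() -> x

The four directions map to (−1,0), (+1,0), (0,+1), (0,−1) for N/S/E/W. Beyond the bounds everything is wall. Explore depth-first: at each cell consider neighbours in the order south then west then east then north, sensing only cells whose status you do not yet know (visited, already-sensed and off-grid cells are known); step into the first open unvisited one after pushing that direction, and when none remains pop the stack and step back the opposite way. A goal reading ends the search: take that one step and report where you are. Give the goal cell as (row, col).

# sense(dir→south) -> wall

# sense(dir→west) -> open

# push(x→west) -> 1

# move(dir→west) -> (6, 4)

# sense(dir→south) -> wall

# sense(dir→west) -> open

# push(x→west) -> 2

# move(dir→west) -> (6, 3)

# sense(dir→south) -> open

# push(x→south) -> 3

# move(dir→south) -> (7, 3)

# sense(dir→south) -> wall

# sense(dir→west) -> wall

# pop() -> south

# move(dir→north) -> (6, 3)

# sense(dir→west) -> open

# push(x→west) -> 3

# move(dir→west) -> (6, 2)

# sense(dir→west) -> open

# push(x→west) -> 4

# move(dir→west) -> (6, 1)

# sense(dir→south) -> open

# push(x→south) -> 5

# move(dir→south) -> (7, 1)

# sense(dir→south) -> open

# push(x→south) -> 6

# move(dir→south) -> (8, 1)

# sense(dir→west) -> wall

# sense(dir→east) -> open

# push(x→east) -> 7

# move(dir→east) -> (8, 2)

# pop() -> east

# move(dir→west) -> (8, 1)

# pop() -> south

# move(dir→north) -> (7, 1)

# sense(dir→west) -> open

# push(x→west) -> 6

# move(dir→west) -> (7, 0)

# sense(dir→north) -> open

# push(x→north) -> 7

# move(dir→north) -> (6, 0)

# sense(dir→north) -> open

# push(x→north) -> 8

# move(dir→north) -> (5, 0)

# sense(dir→east) -> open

# push(x→east) -> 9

# move(dir→east) -> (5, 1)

# sense(dir→east) -> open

# push(x→east) -> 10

# move(dir→east) -> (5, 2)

# sense(dir→east) -> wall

# sense(dir→north) -> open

# push(x→north) -> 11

# move(dir→north) -> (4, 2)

# sense(dir→west) -> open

# push(x→west) -> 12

# move(dir→west) -> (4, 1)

# sense(dir→west) -> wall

# sense(dir→north) -> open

# push(x→north) -> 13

# move(dir→north) -> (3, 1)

# sense(dir→west) -> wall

# sense(dir→east) -> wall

# sense(dir→north) -> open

# push(x→north) -> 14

# move(dir→north) -> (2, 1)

# sense(dir→west) -> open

# push(x→west) -> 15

# move(dir→west) -> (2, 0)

# sense(dir→north) -> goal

# move(dir→north) -> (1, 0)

Answer: (1, 0)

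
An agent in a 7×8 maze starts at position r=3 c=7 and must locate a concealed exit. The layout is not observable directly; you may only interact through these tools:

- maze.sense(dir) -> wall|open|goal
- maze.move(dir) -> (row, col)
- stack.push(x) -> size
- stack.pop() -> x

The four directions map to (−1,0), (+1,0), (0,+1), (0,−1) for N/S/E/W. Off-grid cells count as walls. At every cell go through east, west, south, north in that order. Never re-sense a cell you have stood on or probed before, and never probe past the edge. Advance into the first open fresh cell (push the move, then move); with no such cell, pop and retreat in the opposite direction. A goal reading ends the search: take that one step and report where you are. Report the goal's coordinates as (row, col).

·→ maze.sense(dir=west)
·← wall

·→ maze.sense(dir=south)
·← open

·→ stack.push(x=south)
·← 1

·→ maze.move(dir=south)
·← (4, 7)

·→ maze.sense(dir=west)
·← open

·→ stack.push(x=west)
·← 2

·→ maze.move(dir=west)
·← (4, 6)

·→ maze.sense(dir=west)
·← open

·→ stack.push(x=west)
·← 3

·→ maze.move(dir=west)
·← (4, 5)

·→ maze.sense(dir=west)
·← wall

·→ maze.sense(dir=south)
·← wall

·→ maze.sense(dir=north)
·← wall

·→ stack.pop()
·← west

·→ maze.move(dir=east)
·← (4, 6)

·→ maze.sense(dir=south)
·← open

·→ stack.push(x=south)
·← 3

·→ maze.move(dir=south)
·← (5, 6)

·→ maze.sense(dir=east)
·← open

·→ stack.push(x=east)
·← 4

·→ maze.move(dir=east)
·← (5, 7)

·→ maze.sense(dir=south)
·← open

·→ stack.push(x=south)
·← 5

·→ maze.move(dir=south)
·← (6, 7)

·→ maze.sense(dir=west)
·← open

·→ stack.push(x=west)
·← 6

·→ maze.move(dir=west)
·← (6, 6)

·→ maze.sense(dir=west)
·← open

·→ stack.push(x=west)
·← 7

·→ maze.move(dir=west)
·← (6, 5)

·→ maze.sense(dir=west)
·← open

·→ stack.push(x=west)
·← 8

·→ maze.move(dir=west)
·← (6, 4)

·→ maze.sense(dir=west)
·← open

·→ stack.push(x=west)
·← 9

·→ maze.move(dir=west)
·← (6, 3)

·→ maze.sense(dir=west)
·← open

·→ stack.push(x=west)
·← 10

·→ maze.move(dir=west)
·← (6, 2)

·→ maze.sense(dir=west)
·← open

·→ stack.push(x=west)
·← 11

·→ maze.move(dir=west)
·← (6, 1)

·→ maze.sense(dir=west)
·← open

·→ stack.push(x=west)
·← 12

·→ maze.move(dir=west)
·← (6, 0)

·→ maze.sense(dir=north)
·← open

·→ stack.push(x=north)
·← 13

·→ maze.move(dir=north)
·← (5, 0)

·→ maze.sense(dir=east)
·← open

·→ stack.push(x=east)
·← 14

·→ maze.move(dir=east)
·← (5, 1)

·→ maze.sense(dir=east)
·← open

·→ stack.push(x=east)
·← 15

·→ maze.move(dir=east)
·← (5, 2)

·→ maze.sense(dir=east)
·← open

·→ stack.push(x=east)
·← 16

·→ maze.move(dir=east)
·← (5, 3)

·→ maze.sense(dir=east)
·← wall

·→ maze.sense(dir=north)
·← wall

·→ stack.pop()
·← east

·→ maze.move(dir=west)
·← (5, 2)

·→ maze.sense(dir=north)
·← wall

·→ stack.pop()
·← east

·→ maze.move(dir=west)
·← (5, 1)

·→ maze.sense(dir=north)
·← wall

·→ stack.pop()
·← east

·→ maze.move(dir=west)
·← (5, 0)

·→ maze.sense(dir=north)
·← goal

·→ maze.move(dir=north)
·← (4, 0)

Answer: (4, 0)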